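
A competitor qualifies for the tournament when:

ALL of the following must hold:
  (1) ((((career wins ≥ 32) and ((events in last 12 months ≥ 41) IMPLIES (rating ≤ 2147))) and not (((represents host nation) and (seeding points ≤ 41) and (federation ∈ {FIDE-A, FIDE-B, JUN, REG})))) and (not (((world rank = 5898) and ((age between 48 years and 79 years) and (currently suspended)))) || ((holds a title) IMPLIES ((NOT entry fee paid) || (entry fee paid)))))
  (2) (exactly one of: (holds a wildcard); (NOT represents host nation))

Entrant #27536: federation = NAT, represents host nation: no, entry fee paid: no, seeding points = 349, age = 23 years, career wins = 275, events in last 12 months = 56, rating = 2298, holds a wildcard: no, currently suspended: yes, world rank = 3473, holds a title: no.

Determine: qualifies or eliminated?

Eliminated

Atomic conditions:
  career wins ≥ 32: 275 ≥ 32 is true
  events in last 12 months ≥ 41: 56 ≥ 41 is true
  rating ≤ 2147: 2298 ≤ 2147 is false
  represents host nation: no → false
  seeding points ≤ 41: 349 ≤ 41 is false
  federation ∈ {FIDE-A, FIDE-B, JUN, REG}: NAT is not in the set → false
  world rank = 5898: 3473 == 5898 is false
  age between 48 years and 79 years: 23 in [48, 79] is false
  currently suspended: yes → true
  holds a title: no → false
  NOT entry fee paid: no → true
  entry fee paid: no → false
  holds a wildcard: no → false
  NOT represents host nation: no → true
Combine:
[1.1.1.2] true → false = false
[1.1.1] true AND false = false
[1.1.2.1] false AND false AND false = false
[1.1.2] NOT false = true
[1.1] false AND true = false
[1.2.1.1.2] false AND true = false
[1.2.1.1] false AND false = false
[1.2.1] NOT false = true
[1.2.2.2] true OR false = true
[1.2.2] false → true (antecedent false ⇒ implication holds) = true
[1.2] true OR true = true
[1] false AND true = false
[2] exactly-one(false, true) = true
[root] false AND true = false
Overall: false → eliminated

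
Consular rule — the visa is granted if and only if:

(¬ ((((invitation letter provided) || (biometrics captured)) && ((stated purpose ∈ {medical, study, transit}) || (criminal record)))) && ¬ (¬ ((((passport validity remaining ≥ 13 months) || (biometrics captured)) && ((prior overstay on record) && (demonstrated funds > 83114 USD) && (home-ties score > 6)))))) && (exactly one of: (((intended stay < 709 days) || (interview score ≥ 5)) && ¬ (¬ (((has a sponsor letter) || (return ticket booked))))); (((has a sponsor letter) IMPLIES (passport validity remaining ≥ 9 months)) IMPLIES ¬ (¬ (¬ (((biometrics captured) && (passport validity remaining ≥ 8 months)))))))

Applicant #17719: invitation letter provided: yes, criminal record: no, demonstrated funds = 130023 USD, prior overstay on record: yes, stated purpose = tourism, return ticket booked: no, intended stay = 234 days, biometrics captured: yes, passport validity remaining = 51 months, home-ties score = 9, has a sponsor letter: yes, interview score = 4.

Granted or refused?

Granted

Atomic conditions:
  invitation letter provided: yes → true
  biometrics captured: yes → true
  stated purpose ∈ {medical, study, transit}: tourism is not in the set → false
  criminal record: no → false
  passport validity remaining ≥ 13 months: 51 ≥ 13 is true
  prior overstay on record: yes → true
  demonstrated funds > 83114 USD: 130023 > 83114 is true
  home-ties score > 6: 9 > 6 is true
  intended stay < 709 days: 234 < 709 is true
  interview score ≥ 5: 4 ≥ 5 is false
  has a sponsor letter: yes → true
  return ticket booked: no → false
  passport validity remaining ≥ 9 months: 51 ≥ 9 is true
  passport validity remaining ≥ 8 months: 51 ≥ 8 is true
Combine:
[1.1.1.1] true OR true = true
[1.1.1.2] false OR false = false
[1.1.1] true AND false = false
[1.1] NOT false = true
[1.2.1.1.1] true OR true = true
[1.2.1.1.2] true AND true AND true = true
[1.2.1.1] true AND true = true
[1.2.1] NOT true = false
[1.2] NOT false = true
[1] true AND true = true
[2.1.1] true OR false = true
[2.1.2.1.1] true OR false = true
[2.1.2.1] NOT true = false
[2.1.2] NOT false = true
[2.1] true AND true = true
[2.2.1] true → true = true
[2.2.2.1.1.1] true AND true = true
[2.2.2.1.1] NOT true = false
[2.2.2.1] NOT false = true
[2.2.2] NOT true = false
[2.2] true → false = false
[2] exactly-one(true, false) = true
[root] true AND true = true
Overall: true → granted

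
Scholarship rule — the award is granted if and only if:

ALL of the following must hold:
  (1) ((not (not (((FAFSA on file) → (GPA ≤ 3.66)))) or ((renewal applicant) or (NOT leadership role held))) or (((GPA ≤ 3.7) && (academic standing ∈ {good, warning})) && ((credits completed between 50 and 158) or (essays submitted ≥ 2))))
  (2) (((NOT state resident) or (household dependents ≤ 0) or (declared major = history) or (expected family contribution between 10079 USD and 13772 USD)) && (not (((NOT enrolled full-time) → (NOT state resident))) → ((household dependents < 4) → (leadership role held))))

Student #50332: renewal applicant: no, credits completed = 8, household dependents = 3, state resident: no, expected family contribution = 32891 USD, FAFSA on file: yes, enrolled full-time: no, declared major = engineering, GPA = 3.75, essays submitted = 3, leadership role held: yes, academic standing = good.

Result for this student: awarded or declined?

Declined

Atomic conditions:
  FAFSA on file: yes → true
  GPA ≤ 3.66: 3.75 ≤ 3.66 is false
  renewal applicant: no → false
  NOT leadership role held: yes → false
  GPA ≤ 3.7: 3.75 ≤ 3.7 is false
  academic standing ∈ {good, warning}: good is in the set → true
  credits completed between 50 and 158: 8 in [50, 158] is false
  essays submitted ≥ 2: 3 ≥ 2 is true
  NOT state resident: no → true
  household dependents ≤ 0: 3 ≤ 0 is false
  declared major = history: engineering == history is false
  expected family contribution between 10079 USD and 13772 USD: 32891 in [10079, 13772] is false
  NOT enrolled full-time: no → true
  household dependents < 4: 3 < 4 is true
  leadership role held: yes → true
Combine:
[1.1.1.1.1] true → false = false
[1.1.1.1] NOT false = true
[1.1.1] NOT true = false
[1.1.2] false OR false = false
[1.1] false OR false = false
[1.2.1] false AND true = false
[1.2.2] false OR true = true
[1.2] false AND true = false
[1] false OR false = false
[2.1] true OR false OR false OR false = true
[2.2.1.1] true → true = true
[2.2.1] NOT true = false
[2.2.2] true → true = true
[2.2] false → true (antecedent false ⇒ implication holds) = true
[2] true AND true = true
[root] false AND true = false
Overall: false → declined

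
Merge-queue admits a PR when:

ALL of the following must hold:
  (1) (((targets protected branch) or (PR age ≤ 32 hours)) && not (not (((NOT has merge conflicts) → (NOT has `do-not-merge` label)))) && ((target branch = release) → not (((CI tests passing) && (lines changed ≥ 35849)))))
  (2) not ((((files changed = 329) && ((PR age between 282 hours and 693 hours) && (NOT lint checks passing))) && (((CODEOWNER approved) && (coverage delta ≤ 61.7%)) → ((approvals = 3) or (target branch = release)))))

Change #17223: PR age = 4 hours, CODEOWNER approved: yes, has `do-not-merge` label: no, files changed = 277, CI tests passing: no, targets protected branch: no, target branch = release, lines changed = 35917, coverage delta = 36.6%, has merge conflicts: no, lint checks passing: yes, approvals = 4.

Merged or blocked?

Merged

Atomic conditions:
  targets protected branch: no → false
  PR age ≤ 32 hours: 4 ≤ 32 is true
  NOT has merge conflicts: no → true
  NOT has `do-not-merge` label: no → true
  target branch = release: release == release is true
  CI tests passing: no → false
  lines changed ≥ 35849: 35917 ≥ 35849 is true
  files changed = 329: 277 == 329 is false
  PR age between 282 hours and 693 hours: 4 in [282, 693] is false
  NOT lint checks passing: yes → false
  CODEOWNER approved: yes → true
  coverage delta ≤ 61.7%: 36.6 ≤ 61.7 is true
  approvals = 3: 4 == 3 is false
Combine:
[1.1] false OR true = true
[1.2.1.1] true → true = true
[1.2.1] NOT true = false
[1.2] NOT false = true
[1.3.2.1] false AND true = false
[1.3.2] NOT false = true
[1.3] true → true = true
[1] true AND true AND true = true
[2.1.1.2] false AND false = false
[2.1.1] false AND false = false
[2.1.2.1] true AND true = true
[2.1.2.2] false OR true = true
[2.1.2] true → true = true
[2.1] false AND true = false
[2] NOT false = true
[root] true AND true = true
Overall: true → merged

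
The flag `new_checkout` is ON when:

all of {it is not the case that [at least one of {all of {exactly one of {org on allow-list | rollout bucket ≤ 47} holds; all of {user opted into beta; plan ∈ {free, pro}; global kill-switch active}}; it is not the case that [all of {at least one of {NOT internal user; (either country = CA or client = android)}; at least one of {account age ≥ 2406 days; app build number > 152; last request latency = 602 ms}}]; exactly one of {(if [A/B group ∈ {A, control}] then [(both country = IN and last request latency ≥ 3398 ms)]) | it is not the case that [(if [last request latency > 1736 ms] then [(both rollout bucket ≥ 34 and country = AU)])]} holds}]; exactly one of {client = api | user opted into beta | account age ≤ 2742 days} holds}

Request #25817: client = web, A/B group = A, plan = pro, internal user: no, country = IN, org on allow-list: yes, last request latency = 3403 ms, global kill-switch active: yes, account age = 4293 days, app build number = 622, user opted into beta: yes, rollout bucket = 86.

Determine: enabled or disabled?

Atomic conditions:
  org on allow-list: yes → true
  rollout bucket ≤ 47: 86 ≤ 47 is false
  user opted into beta: yes → true
  plan ∈ {free, pro}: pro is in the set → true
  global kill-switch active: yes → true
  NOT internal user: no → true
  country = CA: IN == CA is false
  client = android: web == android is false
  account age ≥ 2406 days: 4293 ≥ 2406 is true
  app build number > 152: 622 > 152 is true
  last request latency = 602 ms: 3403 == 602 is false
  A/B group ∈ {A, control}: A is in the set → true
  country = IN: IN == IN is true
  last request latency ≥ 3398 ms: 3403 ≥ 3398 is true
  last request latency > 1736 ms: 3403 > 1736 is true
  rollout bucket ≥ 34: 86 ≥ 34 is true
  country = AU: IN == AU is false
  client = api: web == api is false
  account age ≤ 2742 days: 4293 ≤ 2742 is false
Combine:
[1.1.1.1] exactly-one(true, false) = true
[1.1.1.2] true AND true AND true = true
[1.1.1] true AND true = true
[1.1.2.1.1.2] false OR false = false
[1.1.2.1.1] true OR false = true
[1.1.2.1.2] true OR true OR false = true
[1.1.2.1] true AND true = true
[1.1.2] NOT true = false
[1.1.3.1.2] true AND true = true
[1.1.3.1] true → true = true
[1.1.3.2.1.2] true AND false = false
[1.1.3.2.1] true → false = false
[1.1.3.2] NOT false = true
[1.1.3] exactly-one(true, true) = false
[1.1] true OR false OR false = true
[1] NOT true = false
[2] exactly-one(false, true, false) = true
[root] false AND true = false
Overall: false → disabled

Disabled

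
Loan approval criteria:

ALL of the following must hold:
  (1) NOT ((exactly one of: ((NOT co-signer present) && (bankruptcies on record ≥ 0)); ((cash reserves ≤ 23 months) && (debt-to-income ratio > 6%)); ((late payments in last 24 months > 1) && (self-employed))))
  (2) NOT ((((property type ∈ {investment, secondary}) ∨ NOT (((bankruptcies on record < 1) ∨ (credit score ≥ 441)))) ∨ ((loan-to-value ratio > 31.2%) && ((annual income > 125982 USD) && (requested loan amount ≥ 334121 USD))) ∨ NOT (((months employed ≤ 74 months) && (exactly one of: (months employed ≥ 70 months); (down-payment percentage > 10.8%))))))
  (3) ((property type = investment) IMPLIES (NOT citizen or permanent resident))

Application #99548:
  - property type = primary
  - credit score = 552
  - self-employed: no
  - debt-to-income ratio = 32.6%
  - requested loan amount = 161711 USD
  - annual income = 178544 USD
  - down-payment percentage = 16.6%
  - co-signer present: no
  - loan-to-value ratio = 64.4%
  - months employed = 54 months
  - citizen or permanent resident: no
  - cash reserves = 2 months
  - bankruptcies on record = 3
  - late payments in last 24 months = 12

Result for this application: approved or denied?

Atomic conditions:
  NOT co-signer present: no → true
  bankruptcies on record ≥ 0: 3 ≥ 0 is true
  cash reserves ≤ 23 months: 2 ≤ 23 is true
  debt-to-income ratio > 6%: 32.6 > 6 is true
  late payments in last 24 months > 1: 12 > 1 is true
  self-employed: no → false
  property type ∈ {investment, secondary}: primary is not in the set → false
  bankruptcies on record < 1: 3 < 1 is false
  credit score ≥ 441: 552 ≥ 441 is true
  loan-to-value ratio > 31.2%: 64.4 > 31.2 is true
  annual income > 125982 USD: 178544 > 125982 is true
  requested loan amount ≥ 334121 USD: 161711 ≥ 334121 is false
  months employed ≤ 74 months: 54 ≤ 74 is true
  months employed ≥ 70 months: 54 ≥ 70 is false
  down-payment percentage > 10.8%: 16.6 > 10.8 is true
  property type = investment: primary == investment is false
  NOT citizen or permanent resident: no → true
Combine:
[1.1.1] true AND true = true
[1.1.2] true AND true = true
[1.1.3] true AND false = false
[1.1] exactly-one(true, true, false) = false
[1] NOT false = true
[2.1.1.2.1] false OR true = true
[2.1.1.2] NOT true = false
[2.1.1] false OR false = false
[2.1.2.2] true AND false = false
[2.1.2] true AND false = false
[2.1.3.1.2] exactly-one(false, true) = true
[2.1.3.1] true AND true = true
[2.1.3] NOT true = false
[2.1] false OR false OR false = false
[2] NOT false = true
[3] false → true (antecedent false ⇒ implication holds) = true
[root] true AND true AND true = true
Overall: true → approved

Approved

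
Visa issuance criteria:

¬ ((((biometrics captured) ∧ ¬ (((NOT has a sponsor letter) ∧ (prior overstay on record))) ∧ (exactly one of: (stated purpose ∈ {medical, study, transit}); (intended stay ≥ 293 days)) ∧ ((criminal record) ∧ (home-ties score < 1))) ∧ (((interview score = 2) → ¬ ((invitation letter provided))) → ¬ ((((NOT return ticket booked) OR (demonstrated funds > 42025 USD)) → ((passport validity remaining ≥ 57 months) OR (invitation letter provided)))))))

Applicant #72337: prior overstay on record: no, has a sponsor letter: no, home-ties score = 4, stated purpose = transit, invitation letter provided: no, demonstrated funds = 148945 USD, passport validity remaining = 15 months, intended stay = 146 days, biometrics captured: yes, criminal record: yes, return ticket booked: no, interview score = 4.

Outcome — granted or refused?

Granted

Atomic conditions:
  biometrics captured: yes → true
  NOT has a sponsor letter: no → true
  prior overstay on record: no → false
  stated purpose ∈ {medical, study, transit}: transit is in the set → true
  intended stay ≥ 293 days: 146 ≥ 293 is false
  criminal record: yes → true
  home-ties score < 1: 4 < 1 is false
  interview score = 2: 4 == 2 is false
  invitation letter provided: no → false
  NOT return ticket booked: no → true
  demonstrated funds > 42025 USD: 148945 > 42025 is true
  passport validity remaining ≥ 57 months: 15 ≥ 57 is false
Combine:
[1.1.2.1] true AND false = false
[1.1.2] NOT false = true
[1.1.3] exactly-one(true, false) = true
[1.1.4] true AND false = false
[1.1] true AND true AND true AND false = false
[1.2.1.2] NOT false = true
[1.2.1] false → true (antecedent false ⇒ implication holds) = true
[1.2.2.1.1] true OR true = true
[1.2.2.1.2] false OR false = false
[1.2.2.1] true → false = false
[1.2.2] NOT false = true
[1.2] true → true = true
[1] false AND true = false
[root] NOT false = true
Overall: true → granted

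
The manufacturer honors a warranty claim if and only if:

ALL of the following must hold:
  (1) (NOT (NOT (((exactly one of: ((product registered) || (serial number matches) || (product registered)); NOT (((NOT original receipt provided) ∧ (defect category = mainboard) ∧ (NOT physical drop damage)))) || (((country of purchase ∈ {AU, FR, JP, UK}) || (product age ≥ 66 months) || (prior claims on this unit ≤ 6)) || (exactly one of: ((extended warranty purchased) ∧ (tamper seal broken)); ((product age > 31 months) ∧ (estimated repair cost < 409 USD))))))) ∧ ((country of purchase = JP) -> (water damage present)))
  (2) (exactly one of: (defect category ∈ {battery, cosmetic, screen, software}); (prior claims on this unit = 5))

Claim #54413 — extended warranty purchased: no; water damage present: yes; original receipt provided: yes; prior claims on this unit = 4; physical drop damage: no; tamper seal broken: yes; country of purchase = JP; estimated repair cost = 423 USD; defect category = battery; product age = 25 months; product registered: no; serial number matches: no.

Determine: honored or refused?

Honored

Atomic conditions:
  product registered: no → false
  serial number matches: no → false
  NOT original receipt provided: yes → false
  defect category = mainboard: battery == mainboard is false
  NOT physical drop damage: no → true
  country of purchase ∈ {AU, FR, JP, UK}: JP is in the set → true
  product age ≥ 66 months: 25 ≥ 66 is false
  prior claims on this unit ≤ 6: 4 ≤ 6 is true
  extended warranty purchased: no → false
  tamper seal broken: yes → true
  product age > 31 months: 25 > 31 is false
  estimated repair cost < 409 USD: 423 < 409 is false
  country of purchase = JP: JP == JP is true
  water damage present: yes → true
  defect category ∈ {battery, cosmetic, screen, software}: battery is in the set → true
  prior claims on this unit = 5: 4 == 5 is false
Combine:
[1.1.1.1.1.1] false OR false OR false = false
[1.1.1.1.1.2.1] false AND false AND true = false
[1.1.1.1.1.2] NOT false = true
[1.1.1.1.1] exactly-one(false, true) = true
[1.1.1.1.2.1] true OR false OR true = true
[1.1.1.1.2.2.1] false AND true = false
[1.1.1.1.2.2.2] false AND false = false
[1.1.1.1.2.2] exactly-one(false, false) = false
[1.1.1.1.2] true OR false = true
[1.1.1.1] true OR true = true
[1.1.1] NOT true = false
[1.1] NOT false = true
[1.2] true → true = true
[1] true AND true = true
[2] exactly-one(true, false) = true
[root] true AND true = true
Overall: true → honored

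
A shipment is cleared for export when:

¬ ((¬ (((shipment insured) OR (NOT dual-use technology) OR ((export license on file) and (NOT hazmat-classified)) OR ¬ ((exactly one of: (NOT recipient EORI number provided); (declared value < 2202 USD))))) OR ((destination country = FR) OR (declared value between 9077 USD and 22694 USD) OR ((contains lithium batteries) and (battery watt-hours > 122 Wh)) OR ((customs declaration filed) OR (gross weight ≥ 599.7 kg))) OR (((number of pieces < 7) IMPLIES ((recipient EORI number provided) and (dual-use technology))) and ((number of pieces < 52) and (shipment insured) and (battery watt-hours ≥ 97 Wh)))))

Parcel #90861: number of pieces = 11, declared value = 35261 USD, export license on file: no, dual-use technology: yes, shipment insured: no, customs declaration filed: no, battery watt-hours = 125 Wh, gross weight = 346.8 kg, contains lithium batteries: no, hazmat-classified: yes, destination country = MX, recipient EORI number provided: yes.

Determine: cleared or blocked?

Cleared

Atomic conditions:
  shipment insured: no → false
  NOT dual-use technology: yes → false
  export license on file: no → false
  NOT hazmat-classified: yes → false
  NOT recipient EORI number provided: yes → false
  declared value < 2202 USD: 35261 < 2202 is false
  destination country = FR: MX == FR is false
  declared value between 9077 USD and 22694 USD: 35261 in [9077, 22694] is false
  contains lithium batteries: no → false
  battery watt-hours > 122 Wh: 125 > 122 is true
  customs declaration filed: no → false
  gross weight ≥ 599.7 kg: 346.8 ≥ 599.7 is false
  number of pieces < 7: 11 < 7 is false
  recipient EORI number provided: yes → true
  dual-use technology: yes → true
  number of pieces < 52: 11 < 52 is true
  battery watt-hours ≥ 97 Wh: 125 ≥ 97 is true
Combine:
[1.1.1.3] false AND false = false
[1.1.1.4.1] exactly-one(false, false) = false
[1.1.1.4] NOT false = true
[1.1.1] false OR false OR false OR true = true
[1.1] NOT true = false
[1.2.3] false AND true = false
[1.2.4] false OR false = false
[1.2] false OR false OR false OR false = false
[1.3.1.2] true AND true = true
[1.3.1] false → true (antecedent false ⇒ implication holds) = true
[1.3.2] true AND false AND true = false
[1.3] true AND false = false
[1] false OR false OR false = false
[root] NOT false = true
Overall: true → cleared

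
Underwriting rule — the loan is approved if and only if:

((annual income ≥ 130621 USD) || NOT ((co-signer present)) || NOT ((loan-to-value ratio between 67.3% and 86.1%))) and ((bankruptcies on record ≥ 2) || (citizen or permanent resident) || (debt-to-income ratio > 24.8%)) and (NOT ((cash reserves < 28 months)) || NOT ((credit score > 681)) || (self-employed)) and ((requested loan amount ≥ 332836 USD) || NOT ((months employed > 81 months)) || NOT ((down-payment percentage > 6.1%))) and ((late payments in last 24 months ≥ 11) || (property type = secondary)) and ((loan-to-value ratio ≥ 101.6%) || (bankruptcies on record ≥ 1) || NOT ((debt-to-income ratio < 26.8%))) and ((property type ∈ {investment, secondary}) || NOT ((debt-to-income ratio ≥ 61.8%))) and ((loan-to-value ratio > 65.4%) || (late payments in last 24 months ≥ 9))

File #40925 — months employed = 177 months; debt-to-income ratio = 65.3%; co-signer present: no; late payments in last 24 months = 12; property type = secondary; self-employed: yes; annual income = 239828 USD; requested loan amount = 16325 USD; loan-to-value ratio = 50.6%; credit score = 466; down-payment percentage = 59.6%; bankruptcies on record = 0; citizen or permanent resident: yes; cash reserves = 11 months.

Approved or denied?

Denied

Atomic conditions:
  annual income ≥ 130621 USD: 239828 ≥ 130621 is true
  co-signer present: no → false
  loan-to-value ratio between 67.3% and 86.1%: 50.6 in [67.3, 86.1] is false
  bankruptcies on record ≥ 2: 0 ≥ 2 is false
  citizen or permanent resident: yes → true
  debt-to-income ratio > 24.8%: 65.3 > 24.8 is true
  cash reserves < 28 months: 11 < 28 is true
  credit score > 681: 466 > 681 is false
  self-employed: yes → true
  requested loan amount ≥ 332836 USD: 16325 ≥ 332836 is false
  months employed > 81 months: 177 > 81 is true
  down-payment percentage > 6.1%: 59.6 > 6.1 is true
  late payments in last 24 months ≥ 11: 12 ≥ 11 is true
  property type = secondary: secondary == secondary is true
  loan-to-value ratio ≥ 101.6%: 50.6 ≥ 101.6 is false
  bankruptcies on record ≥ 1: 0 ≥ 1 is false
  debt-to-income ratio < 26.8%: 65.3 < 26.8 is false
  property type ∈ {investment, secondary}: secondary is in the set → true
  debt-to-income ratio ≥ 61.8%: 65.3 ≥ 61.8 is true
  loan-to-value ratio > 65.4%: 50.6 > 65.4 is false
  late payments in last 24 months ≥ 9: 12 ≥ 9 is true
Combine:
[1.2] NOT false = true
[1.3] NOT false = true
[1] true OR true OR true = true
[2] false OR true OR true = true
[3.1] NOT true = false
[3.2] NOT false = true
[3] false OR true OR true = true
[4.2] NOT true = false
[4.3] NOT true = false
[4] false OR false OR false = false
[5] true OR true = true
[6.3] NOT false = true
[6] false OR false OR true = true
[7.2] NOT true = false
[7] true OR false = true
[8] false OR true = true
[root] true AND true AND true AND false AND true AND true AND true AND true = false
Overall: false → denied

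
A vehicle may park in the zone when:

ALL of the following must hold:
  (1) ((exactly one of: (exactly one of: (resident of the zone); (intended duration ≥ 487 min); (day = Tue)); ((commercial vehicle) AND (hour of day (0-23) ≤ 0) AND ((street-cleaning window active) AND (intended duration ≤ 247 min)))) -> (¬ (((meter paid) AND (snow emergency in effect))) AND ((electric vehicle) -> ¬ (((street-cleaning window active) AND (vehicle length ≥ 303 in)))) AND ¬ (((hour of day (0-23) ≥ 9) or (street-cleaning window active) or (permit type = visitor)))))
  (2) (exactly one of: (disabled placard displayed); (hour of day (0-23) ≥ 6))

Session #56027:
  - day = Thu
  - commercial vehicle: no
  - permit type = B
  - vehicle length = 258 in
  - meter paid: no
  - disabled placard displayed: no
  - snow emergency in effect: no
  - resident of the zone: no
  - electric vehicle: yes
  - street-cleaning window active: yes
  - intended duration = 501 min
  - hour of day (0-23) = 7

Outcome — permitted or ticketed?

Atomic conditions:
  resident of the zone: no → false
  intended duration ≥ 487 min: 501 ≥ 487 is true
  day = Tue: Thu == Tue is false
  commercial vehicle: no → false
  hour of day (0-23) ≤ 0: 7 ≤ 0 is false
  street-cleaning window active: yes → true
  intended duration ≤ 247 min: 501 ≤ 247 is false
  meter paid: no → false
  snow emergency in effect: no → false
  electric vehicle: yes → true
  vehicle length ≥ 303 in: 258 ≥ 303 is false
  hour of day (0-23) ≥ 9: 7 ≥ 9 is false
  permit type = visitor: B == visitor is false
  disabled placard displayed: no → false
  hour of day (0-23) ≥ 6: 7 ≥ 6 is true
Combine:
[1.1.1] exactly-one(false, true, false) = true
[1.1.2.3] true AND false = false
[1.1.2] false AND false AND false = false
[1.1] exactly-one(true, false) = true
[1.2.1.1] false AND false = false
[1.2.1] NOT false = true
[1.2.2.2.1] true AND false = false
[1.2.2.2] NOT false = true
[1.2.2] true → true = true
[1.2.3.1] false OR true OR false = true
[1.2.3] NOT true = false
[1.2] true AND true AND false = false
[1] true → false = false
[2] exactly-one(false, true) = true
[root] false AND true = false
Overall: false → ticketed

Ticketed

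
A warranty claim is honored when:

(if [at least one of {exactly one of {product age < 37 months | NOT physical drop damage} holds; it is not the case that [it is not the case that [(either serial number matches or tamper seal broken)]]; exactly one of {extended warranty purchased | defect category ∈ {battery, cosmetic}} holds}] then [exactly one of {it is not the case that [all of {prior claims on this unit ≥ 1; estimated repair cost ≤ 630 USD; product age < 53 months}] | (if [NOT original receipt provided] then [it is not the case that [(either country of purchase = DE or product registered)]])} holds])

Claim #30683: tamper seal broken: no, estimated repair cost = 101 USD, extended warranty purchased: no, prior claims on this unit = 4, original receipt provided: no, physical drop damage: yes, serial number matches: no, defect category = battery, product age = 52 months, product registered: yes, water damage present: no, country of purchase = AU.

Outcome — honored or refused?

Refused

Atomic conditions:
  product age < 37 months: 52 < 37 is false
  NOT physical drop damage: yes → false
  serial number matches: no → false
  tamper seal broken: no → false
  extended warranty purchased: no → false
  defect category ∈ {battery, cosmetic}: battery is in the set → true
  prior claims on this unit ≥ 1: 4 ≥ 1 is true
  estimated repair cost ≤ 630 USD: 101 ≤ 630 is true
  product age < 53 months: 52 < 53 is true
  NOT original receipt provided: no → true
  country of purchase = DE: AU == DE is false
  product registered: yes → true
Combine:
[1.1] exactly-one(false, false) = false
[1.2.1.1] false OR false = false
[1.2.1] NOT false = true
[1.2] NOT true = false
[1.3] exactly-one(false, true) = true
[1] false OR false OR true = true
[2.1.1] true AND true AND true = true
[2.1] NOT true = false
[2.2.2.1] false OR true = true
[2.2.2] NOT true = false
[2.2] true → false = false
[2] exactly-one(false, false) = false
[root] true → false = false
Overall: false → refused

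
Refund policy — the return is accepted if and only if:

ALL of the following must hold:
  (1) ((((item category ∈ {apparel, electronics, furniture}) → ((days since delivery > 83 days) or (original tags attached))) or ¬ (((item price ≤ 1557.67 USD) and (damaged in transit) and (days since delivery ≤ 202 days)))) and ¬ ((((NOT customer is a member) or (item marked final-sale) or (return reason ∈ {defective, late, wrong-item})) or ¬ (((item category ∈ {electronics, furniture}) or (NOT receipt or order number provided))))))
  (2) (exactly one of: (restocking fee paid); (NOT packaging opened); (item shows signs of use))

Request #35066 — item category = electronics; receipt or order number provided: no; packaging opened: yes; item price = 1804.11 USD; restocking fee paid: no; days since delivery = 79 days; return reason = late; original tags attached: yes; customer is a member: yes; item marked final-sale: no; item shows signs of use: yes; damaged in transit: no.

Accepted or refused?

Refused

Atomic conditions:
  item category ∈ {apparel, electronics, furniture}: electronics is in the set → true
  days since delivery > 83 days: 79 > 83 is false
  original tags attached: yes → true
  item price ≤ 1557.67 USD: 1804.11 ≤ 1557.67 is false
  damaged in transit: no → false
  days since delivery ≤ 202 days: 79 ≤ 202 is true
  NOT customer is a member: yes → false
  item marked final-sale: no → false
  return reason ∈ {defective, late, wrong-item}: late is in the set → true
  item category ∈ {electronics, furniture}: electronics is in the set → true
  NOT receipt or order number provided: no → true
  restocking fee paid: no → false
  NOT packaging opened: yes → false
  item shows signs of use: yes → true
Combine:
[1.1.1.2] false OR true = true
[1.1.1] true → true = true
[1.1.2.1] false AND false AND true = false
[1.1.2] NOT false = true
[1.1] true OR true = true
[1.2.1.1] false OR false OR true = true
[1.2.1.2.1] true OR true = true
[1.2.1.2] NOT true = false
[1.2.1] true OR false = true
[1.2] NOT true = false
[1] true AND false = false
[2] exactly-one(false, false, true) = true
[root] false AND true = false
Overall: false → refused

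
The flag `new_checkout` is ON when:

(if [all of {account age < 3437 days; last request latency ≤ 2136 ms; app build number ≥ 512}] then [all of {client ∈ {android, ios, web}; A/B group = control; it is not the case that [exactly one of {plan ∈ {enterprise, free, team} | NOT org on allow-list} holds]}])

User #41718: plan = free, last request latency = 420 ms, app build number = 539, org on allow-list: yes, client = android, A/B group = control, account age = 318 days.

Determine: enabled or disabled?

Disabled

Atomic conditions:
  account age < 3437 days: 318 < 3437 is true
  last request latency ≤ 2136 ms: 420 ≤ 2136 is true
  app build number ≥ 512: 539 ≥ 512 is true
  client ∈ {android, ios, web}: android is in the set → true
  A/B group = control: control == control is true
  plan ∈ {enterprise, free, team}: free is in the set → true
  NOT org on allow-list: yes → false
Combine:
[1] true AND true AND true = true
[2.3.1] exactly-one(true, false) = true
[2.3] NOT true = false
[2] true AND true AND false = false
[root] true → false = false
Overall: false → disabled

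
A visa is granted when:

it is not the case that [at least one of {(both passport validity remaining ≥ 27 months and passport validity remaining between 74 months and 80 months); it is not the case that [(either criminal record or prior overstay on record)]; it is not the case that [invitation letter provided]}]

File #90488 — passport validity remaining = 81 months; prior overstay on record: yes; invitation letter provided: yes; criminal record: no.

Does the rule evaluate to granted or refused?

Atomic conditions:
  passport validity remaining ≥ 27 months: 81 ≥ 27 is true
  passport validity remaining between 74 months and 80 months: 81 in [74, 80] is false
  criminal record: no → false
  prior overstay on record: yes → true
  invitation letter provided: yes → true
Combine:
[1.1] true AND false = false
[1.2.1] false OR true = true
[1.2] NOT true = false
[1.3] NOT true = false
[1] false OR false OR false = false
[root] NOT false = true
Overall: true → granted

Granted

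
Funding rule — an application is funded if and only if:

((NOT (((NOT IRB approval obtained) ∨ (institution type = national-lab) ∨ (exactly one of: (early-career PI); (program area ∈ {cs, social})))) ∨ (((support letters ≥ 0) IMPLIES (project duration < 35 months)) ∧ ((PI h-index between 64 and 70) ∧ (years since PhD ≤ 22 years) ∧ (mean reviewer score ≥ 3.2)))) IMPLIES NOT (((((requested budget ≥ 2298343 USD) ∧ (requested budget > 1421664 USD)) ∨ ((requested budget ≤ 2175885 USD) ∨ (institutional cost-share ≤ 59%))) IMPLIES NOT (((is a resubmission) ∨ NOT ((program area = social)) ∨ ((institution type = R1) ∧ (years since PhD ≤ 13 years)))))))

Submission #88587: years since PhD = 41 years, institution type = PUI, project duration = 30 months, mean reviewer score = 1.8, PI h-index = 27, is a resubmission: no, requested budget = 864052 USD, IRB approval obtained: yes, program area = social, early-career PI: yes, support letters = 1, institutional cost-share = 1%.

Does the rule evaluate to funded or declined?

Atomic conditions:
  NOT IRB approval obtained: yes → false
  institution type = national-lab: PUI == national-lab is false
  early-career PI: yes → true
  program area ∈ {cs, social}: social is in the set → true
  support letters ≥ 0: 1 ≥ 0 is true
  project duration < 35 months: 30 < 35 is true
  PI h-index between 64 and 70: 27 in [64, 70] is false
  years since PhD ≤ 22 years: 41 ≤ 22 is false
  mean reviewer score ≥ 3.2: 1.8 ≥ 3.2 is false
  requested budget ≥ 2298343 USD: 864052 ≥ 2298343 is false
  requested budget > 1421664 USD: 864052 > 1421664 is false
  requested budget ≤ 2175885 USD: 864052 ≤ 2175885 is true
  institutional cost-share ≤ 59%: 1 ≤ 59 is true
  is a resubmission: no → false
  program area = social: social == social is true
  institution type = R1: PUI == R1 is false
  years since PhD ≤ 13 years: 41 ≤ 13 is false
Combine:
[1.1.1.3] exactly-one(true, true) = false
[1.1.1] false OR false OR false = false
[1.1] NOT false = true
[1.2.1] true → true = true
[1.2.2] false AND false AND false = false
[1.2] true AND false = false
[1] true OR false = true
[2.1.1.1] false AND false = false
[2.1.1.2] true OR true = true
[2.1.1] false OR true = true
[2.1.2.1.2] NOT true = false
[2.1.2.1.3] false AND false = false
[2.1.2.1] false OR false OR false = false
[2.1.2] NOT false = true
[2.1] true → true = true
[2] NOT true = false
[root] true → false = false
Overall: false → declined

Declined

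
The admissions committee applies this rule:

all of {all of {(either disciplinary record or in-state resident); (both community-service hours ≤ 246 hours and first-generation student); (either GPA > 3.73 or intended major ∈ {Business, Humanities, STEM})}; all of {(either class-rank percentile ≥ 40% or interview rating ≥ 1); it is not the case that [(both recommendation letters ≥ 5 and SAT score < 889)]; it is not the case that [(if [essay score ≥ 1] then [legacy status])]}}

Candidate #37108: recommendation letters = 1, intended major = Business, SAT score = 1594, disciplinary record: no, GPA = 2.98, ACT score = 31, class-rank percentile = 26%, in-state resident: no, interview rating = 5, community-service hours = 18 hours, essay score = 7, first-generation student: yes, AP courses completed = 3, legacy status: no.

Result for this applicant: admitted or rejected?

Atomic conditions:
  disciplinary record: no → false
  in-state resident: no → false
  community-service hours ≤ 246 hours: 18 ≤ 246 is true
  first-generation student: yes → true
  GPA > 3.73: 2.98 > 3.73 is false
  intended major ∈ {Business, Humanities, STEM}: Business is in the set → true
  class-rank percentile ≥ 40%: 26 ≥ 40 is false
  interview rating ≥ 1: 5 ≥ 1 is true
  recommendation letters ≥ 5: 1 ≥ 5 is false
  SAT score < 889: 1594 < 889 is false
  essay score ≥ 1: 7 ≥ 1 is true
  legacy status: no → false
Combine:
[1.1] false OR false = false
[1.2] true AND true = true
[1.3] false OR true = true
[1] false AND true AND true = false
[2.1] false OR true = true
[2.2.1] false AND false = false
[2.2] NOT false = true
[2.3.1] true → false = false
[2.3] NOT false = true
[2] true AND true AND true = true
[root] false AND true = false
Overall: false → rejected

Rejected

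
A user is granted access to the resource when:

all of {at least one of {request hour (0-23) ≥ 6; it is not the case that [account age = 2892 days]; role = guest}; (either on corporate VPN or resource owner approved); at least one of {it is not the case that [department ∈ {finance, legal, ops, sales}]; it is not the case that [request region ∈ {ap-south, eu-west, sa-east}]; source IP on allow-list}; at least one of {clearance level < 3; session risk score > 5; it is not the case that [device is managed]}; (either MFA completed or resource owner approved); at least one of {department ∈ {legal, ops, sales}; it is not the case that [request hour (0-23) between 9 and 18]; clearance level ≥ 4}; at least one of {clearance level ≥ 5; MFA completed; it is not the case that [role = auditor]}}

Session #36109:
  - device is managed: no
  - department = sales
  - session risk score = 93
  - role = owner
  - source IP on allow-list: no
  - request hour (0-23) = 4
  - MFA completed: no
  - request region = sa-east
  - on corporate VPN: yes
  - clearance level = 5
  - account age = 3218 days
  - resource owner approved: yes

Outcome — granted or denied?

Atomic conditions:
  request hour (0-23) ≥ 6: 4 ≥ 6 is false
  account age = 2892 days: 3218 == 2892 is false
  role = guest: owner == guest is false
  on corporate VPN: yes → true
  resource owner approved: yes → true
  department ∈ {finance, legal, ops, sales}: sales is in the set → true
  request region ∈ {ap-south, eu-west, sa-east}: sa-east is in the set → true
  source IP on allow-list: no → false
  clearance level < 3: 5 < 3 is false
  session risk score > 5: 93 > 5 is true
  device is managed: no → false
  MFA completed: no → false
  department ∈ {legal, ops, sales}: sales is in the set → true
  request hour (0-23) between 9 and 18: 4 in [9, 18] is false
  clearance level ≥ 4: 5 ≥ 4 is true
  clearance level ≥ 5: 5 ≥ 5 is true
  role = auditor: owner == auditor is false
Combine:
[1.2] NOT false = true
[1] false OR true OR false = true
[2] true OR true = true
[3.1] NOT true = false
[3.2] NOT true = false
[3] false OR false OR false = false
[4.3] NOT false = true
[4] false OR true OR true = true
[5] false OR true = true
[6.2] NOT false = true
[6] true OR true OR true = true
[7.3] NOT false = true
[7] true OR false OR true = true
[root] true AND true AND false AND true AND true AND true AND true = false
Overall: false → denied

Denied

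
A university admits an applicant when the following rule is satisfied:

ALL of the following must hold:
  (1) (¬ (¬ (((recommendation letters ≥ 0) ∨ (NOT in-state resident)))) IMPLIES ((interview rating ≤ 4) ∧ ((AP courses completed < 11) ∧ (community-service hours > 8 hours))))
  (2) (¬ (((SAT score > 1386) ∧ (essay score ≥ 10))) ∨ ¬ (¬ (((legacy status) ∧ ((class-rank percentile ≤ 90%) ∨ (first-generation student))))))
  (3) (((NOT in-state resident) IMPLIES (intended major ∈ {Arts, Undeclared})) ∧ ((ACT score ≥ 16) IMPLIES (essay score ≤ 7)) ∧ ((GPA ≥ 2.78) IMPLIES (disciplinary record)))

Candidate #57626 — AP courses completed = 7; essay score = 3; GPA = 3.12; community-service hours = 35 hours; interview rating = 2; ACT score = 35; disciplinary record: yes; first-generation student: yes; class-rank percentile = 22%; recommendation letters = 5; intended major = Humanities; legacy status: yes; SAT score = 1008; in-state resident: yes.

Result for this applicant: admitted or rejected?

Admitted

Atomic conditions:
  recommendation letters ≥ 0: 5 ≥ 0 is true
  NOT in-state resident: yes → false
  interview rating ≤ 4: 2 ≤ 4 is true
  AP courses completed < 11: 7 < 11 is true
  community-service hours > 8 hours: 35 > 8 is true
  SAT score > 1386: 1008 > 1386 is false
  essay score ≥ 10: 3 ≥ 10 is false
  legacy status: yes → true
  class-rank percentile ≤ 90%: 22 ≤ 90 is true
  first-generation student: yes → true
  intended major ∈ {Arts, Undeclared}: Humanities is not in the set → false
  ACT score ≥ 16: 35 ≥ 16 is true
  essay score ≤ 7: 3 ≤ 7 is true
  GPA ≥ 2.78: 3.12 ≥ 2.78 is true
  disciplinary record: yes → true
Combine:
[1.1.1.1] true OR false = true
[1.1.1] NOT true = false
[1.1] NOT false = true
[1.2.2] true AND true = true
[1.2] true AND true = true
[1] true → true = true
[2.1.1] false AND false = false
[2.1] NOT false = true
[2.2.1.1.2] true OR true = true
[2.2.1.1] true AND true = true
[2.2.1] NOT true = false
[2.2] NOT false = true
[2] true OR true = true
[3.1] false → false (antecedent false ⇒ implication holds) = true
[3.2] true → true = true
[3.3] true → true = true
[3] true AND true AND true = true
[root] true AND true AND true = true
Overall: true → admitted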